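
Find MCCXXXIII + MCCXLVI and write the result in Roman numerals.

MCCXXXIII = 1233
MCCXLVI = 1246
1233 + 1246 = 2479

MMCDLXXIX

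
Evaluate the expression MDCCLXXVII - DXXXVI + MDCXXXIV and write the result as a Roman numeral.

MDCCLXXVII = 1777, DXXXVI = 536, MDCXXXIV = 1634
1777 - 536 = 1241
1241 + 1634 = 2875

MMDCCCLXXV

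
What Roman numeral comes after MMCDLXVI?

MMCDLXVI = 2466, so the next integer is 2466 + 1 = 2467

MMCDLXVII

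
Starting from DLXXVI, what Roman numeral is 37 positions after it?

DLXXVI = 576
576 + 37 = 613

DCXIII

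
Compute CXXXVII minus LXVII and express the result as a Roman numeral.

CXXXVII = 137
LXVII = 67
137 - 67 = 70

LXX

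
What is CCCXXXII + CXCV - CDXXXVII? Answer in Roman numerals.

CCCXXXII = 332, CXCV = 195, CDXXXVII = 437
332 + 195 = 527
527 - 437 = 90

XC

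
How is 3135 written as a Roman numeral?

Convert 3135 to Roman numerals:
  3135 contains 3×1000 (MMM)
  135 contains 1×100 (C)
  35 contains 3×10 (XXX)
  5 contains 1×5 (V)

MMMCXXXV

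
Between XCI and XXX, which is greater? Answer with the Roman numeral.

XCI = 91
XXX = 30
91 is larger

XCI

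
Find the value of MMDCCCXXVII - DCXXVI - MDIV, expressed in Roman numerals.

MMDCCCXXVII = 2827, DCXXVI = 626, MDIV = 1504
2827 - 626 = 2201
2201 - 1504 = 697

DCXCVII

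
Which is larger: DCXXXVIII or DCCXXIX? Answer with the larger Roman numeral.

DCXXXVIII = 638
DCCXXIX = 729
729 is larger

DCCXXIX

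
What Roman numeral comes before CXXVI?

CXXVI = 126, so the previous integer is 126 - 1 = 125

CXXV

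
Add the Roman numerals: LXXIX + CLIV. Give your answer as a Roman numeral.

LXXIX = 79
CLIV = 154
79 + 154 = 233

CCXXXIII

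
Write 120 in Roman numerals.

Convert 120 to Roman numerals:
  120 contains 1×100 (C)
  20 contains 2×10 (XX)

CXX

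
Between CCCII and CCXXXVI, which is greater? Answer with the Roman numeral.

CCCII = 302
CCXXXVI = 236
302 is larger

CCCII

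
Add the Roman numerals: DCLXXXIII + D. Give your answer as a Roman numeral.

DCLXXXIII = 683
D = 500
683 + 500 = 1183

MCLXXXIII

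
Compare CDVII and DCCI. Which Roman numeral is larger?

CDVII = 407
DCCI = 701
701 is larger

DCCI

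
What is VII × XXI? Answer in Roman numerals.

VII = 7
XXI = 21
7 × 21 = 147

CXLVII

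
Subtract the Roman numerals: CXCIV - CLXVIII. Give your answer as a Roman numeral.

CXCIV = 194
CLXVIII = 168
194 - 168 = 26

XXVI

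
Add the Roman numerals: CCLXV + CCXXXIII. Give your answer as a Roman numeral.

CCLXV = 265
CCXXXIII = 233
265 + 233 = 498

CDXCVIII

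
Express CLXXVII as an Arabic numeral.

CLXXVII: C=100, L=50, X=10, X=10, V=5, I=1, I=1
100 + 50 + 10 + 10 + 5 + 1 + 1 = 177

177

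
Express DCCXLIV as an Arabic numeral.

DCCXLIV: D=500, C=100, C=100, XL=40, IV=4
500 + 100 + 100 + 40 + 4 = 744

744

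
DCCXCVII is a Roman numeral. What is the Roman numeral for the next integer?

DCCXCVII = 797, so the next integer is 797 + 1 = 798

DCCXCVIII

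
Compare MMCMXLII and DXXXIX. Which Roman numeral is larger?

MMCMXLII = 2942
DXXXIX = 539
2942 is larger

MMCMXLII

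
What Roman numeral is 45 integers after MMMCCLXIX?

MMMCCLXIX = 3269
3269 + 45 = 3314

MMMCCCXIV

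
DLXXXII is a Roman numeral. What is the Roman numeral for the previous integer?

DLXXXII = 582; previous is 581

DLXXXI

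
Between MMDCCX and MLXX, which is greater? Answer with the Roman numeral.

MMDCCX = 2710
MLXX = 1070
2710 is larger

MMDCCX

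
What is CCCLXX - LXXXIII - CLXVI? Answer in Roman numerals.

CCCLXX = 370, LXXXIII = 83, CLXVI = 166
370 - 83 = 287
287 - 166 = 121

CXXI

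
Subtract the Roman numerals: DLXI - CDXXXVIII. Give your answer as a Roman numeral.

DLXI = 561
CDXXXVIII = 438
561 - 438 = 123

CXXIII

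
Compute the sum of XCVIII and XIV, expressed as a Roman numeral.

XCVIII = 98
XIV = 14
98 + 14 = 112

CXII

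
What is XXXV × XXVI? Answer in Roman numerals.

XXXV = 35
XXVI = 26
35 × 26 = 910

CMX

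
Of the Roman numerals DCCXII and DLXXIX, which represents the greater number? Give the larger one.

DCCXII = 712
DLXXIX = 579
712 is larger

DCCXII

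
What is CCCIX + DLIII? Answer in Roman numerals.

CCCIX = 309
DLIII = 553
309 + 553 = 862

DCCCLXII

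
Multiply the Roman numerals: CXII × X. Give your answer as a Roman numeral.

CXII = 112
X = 10
112 × 10 = 1120

MCXX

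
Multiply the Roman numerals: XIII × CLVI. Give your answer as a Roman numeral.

XIII = 13
CLVI = 156
13 × 156 = 2028

MMXXVIII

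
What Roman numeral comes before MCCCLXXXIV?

MCCCLXXXIV = 1384; previous is 1383

MCCCLXXXIII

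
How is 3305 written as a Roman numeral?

Convert 3305 to Roman numerals:
  3305 contains 3×1000 (MMM)
  305 contains 3×100 (CCC)
  5 contains 1×5 (V)

MMMCCCV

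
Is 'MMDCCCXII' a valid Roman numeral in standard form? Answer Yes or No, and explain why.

'MMDCCCXII': Check the rules: uses only the symbols I, V, X, L, C, D, M; no symbol is repeated more than three times in a row; V, L and D each appear at most once; no smaller symbol precedes a larger one (values never increase from left to right). Value: M (1000) + M (1000) + D (500) + C (100) + C (100) + C (100) + X (10) + I (1) + I (1) = 2812. So it is a valid standard Roman numeral.

Yes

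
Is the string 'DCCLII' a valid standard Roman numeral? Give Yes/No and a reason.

'DCCLII': Check the rules: uses only the symbols I, V, X, L, C, D, M; no symbol is repeated more than three times in a row; V, L and D each appear at most once; no smaller symbol precedes a larger one (values never increase from left to right). Value: D (500) + C (100) + C (100) + L (50) + I (1) + I (1) = 752. So it is a valid standard Roman numeral.

Yes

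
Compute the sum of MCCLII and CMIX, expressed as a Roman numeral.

MCCLII = 1252
CMIX = 909
1252 + 909 = 2161

MMCLXI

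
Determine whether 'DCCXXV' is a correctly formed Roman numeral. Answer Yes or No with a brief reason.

'DCCXXV': Check the rules: uses only the symbols I, V, X, L, C, D, M; no symbol is repeated more than three times in a row; V, L and D each appear at most once; no smaller symbol precedes a larger one (values never increase from left to right). Value: D (500) + C (100) + C (100) + X (10) + X (10) + V (5) = 725. So it is a valid standard Roman numeral.

Yes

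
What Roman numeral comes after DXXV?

DXXV = 525, so the next integer is 525 + 1 = 526

DXXVI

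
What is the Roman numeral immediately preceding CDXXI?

CDXXI = 421; previous is 420

CDXX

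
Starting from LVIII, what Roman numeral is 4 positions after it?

LVIII = 58
58 + 4 = 62

LXII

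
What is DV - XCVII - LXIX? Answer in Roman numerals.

DV = 505, XCVII = 97, LXIX = 69
505 - 97 = 408
408 - 69 = 339

CCCXXXIX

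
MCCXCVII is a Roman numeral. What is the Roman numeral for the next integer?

MCCXCVII = 1297, so the next integer is 1297 + 1 = 1298

MCCXCVIII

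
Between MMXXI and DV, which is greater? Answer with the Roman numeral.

MMXXI = 2021
DV = 505
2021 is larger

MMXXI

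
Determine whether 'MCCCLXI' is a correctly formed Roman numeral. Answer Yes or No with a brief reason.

'MCCCLXI': Check the rules: uses only the symbols I, V, X, L, C, D, M; no symbol is repeated more than three times in a row; V, L and D each appear at most once; no smaller symbol precedes a larger one (values never increase from left to right). Value: M (1000) + C (100) + C (100) + C (100) + L (50) + X (10) + I (1) = 1361. So it is a valid standard Roman numeral.

Yes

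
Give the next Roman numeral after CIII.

CIII = 103; next is 104

CIV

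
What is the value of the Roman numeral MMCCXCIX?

MMCCXCIX: M=1000, M=1000, C=100, C=100, XC=90, IX=9
1000 + 1000 + 100 + 100 + 90 + 9 = 2299

2299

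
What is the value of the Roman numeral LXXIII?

LXXIII: L=50, X=10, X=10, I=1, I=1, I=1
50 + 10 + 10 + 1 + 1 + 1 = 73

73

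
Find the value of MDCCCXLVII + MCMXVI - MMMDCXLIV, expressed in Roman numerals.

MDCCCXLVII = 1847, MCMXVI = 1916, MMMDCXLIV = 3644
1847 + 1916 = 3763
3763 - 3644 = 119

CXIX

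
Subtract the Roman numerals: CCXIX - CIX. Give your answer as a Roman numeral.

CCXIX = 219
CIX = 109
219 - 109 = 110

CX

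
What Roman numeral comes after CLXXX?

CLXXX = 180; next is 181

CLXXXI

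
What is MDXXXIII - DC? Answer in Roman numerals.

MDXXXIII = 1533
DC = 600
1533 - 600 = 933

CMXXXIII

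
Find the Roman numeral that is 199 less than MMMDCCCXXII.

MMMDCCCXXII = 3822
3822 - 199 = 3623

MMMDCXXIII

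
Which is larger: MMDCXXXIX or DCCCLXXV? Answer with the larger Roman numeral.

MMDCXXXIX = 2639
DCCCLXXV = 875
2639 is larger

MMDCXXXIX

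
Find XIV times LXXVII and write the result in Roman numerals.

XIV = 14
LXXVII = 77
14 × 77 = 1078

MLXXVIII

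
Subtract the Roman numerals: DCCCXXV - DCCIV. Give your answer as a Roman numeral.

DCCCXXV = 825
DCCIV = 704
825 - 704 = 121

CXXI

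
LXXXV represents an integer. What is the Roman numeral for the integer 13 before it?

LXXXV = 85
85 - 13 = 72

LXXII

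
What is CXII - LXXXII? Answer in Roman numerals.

CXII = 112
LXXXII = 82
112 - 82 = 30

XXX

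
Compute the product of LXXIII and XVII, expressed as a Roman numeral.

LXXIII = 73
XVII = 17
73 × 17 = 1241

MCCXLI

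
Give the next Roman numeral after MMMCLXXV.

MMMCLXXV = 3175, so the next integer is 3175 + 1 = 3176

MMMCLXXVI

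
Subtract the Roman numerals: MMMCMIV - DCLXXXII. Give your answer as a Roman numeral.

MMMCMIV = 3904
DCLXXXII = 682
3904 - 682 = 3222

MMMCCXXII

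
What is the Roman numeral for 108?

Convert 108 to Roman numerals:
  108 contains 1×100 (C)
  8 contains 1×5 (V)
  3 contains 3×1 (III)

CVIII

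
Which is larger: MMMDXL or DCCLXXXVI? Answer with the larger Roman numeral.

MMMDXL = 3540
DCCLXXXVI = 786
3540 is larger

MMMDXL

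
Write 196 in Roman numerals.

Convert 196 to Roman numerals:
  196 contains 1×100 (C)
  96 contains 1×90 (XC)
  6 contains 1×5 (V)
  1 contains 1×1 (I)

CXCVI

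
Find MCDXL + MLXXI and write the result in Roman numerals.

MCDXL = 1440
MLXXI = 1071
1440 + 1071 = 2511

MMDXI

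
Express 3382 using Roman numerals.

Convert 3382 to Roman numerals:
  3382 contains 3×1000 (MMM)
  382 contains 3×100 (CCC)
  82 contains 1×50 (L)
  32 contains 3×10 (XXX)
  2 contains 2×1 (II)

MMMCCCLXXXII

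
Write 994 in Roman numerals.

Convert 994 to Roman numerals:
  994 contains 1×900 (CM)
  94 contains 1×90 (XC)
  4 contains 1×4 (IV)

CMXCIV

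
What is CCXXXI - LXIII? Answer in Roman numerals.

CCXXXI = 231
LXIII = 63
231 - 63 = 168

CLXVIII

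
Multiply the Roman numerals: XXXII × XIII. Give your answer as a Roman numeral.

XXXII = 32
XIII = 13
32 × 13 = 416

CDXVI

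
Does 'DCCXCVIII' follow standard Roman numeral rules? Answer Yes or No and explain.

'DCCXCVIII': Check the rules: uses only the symbols I, V, X, L, C, D, M; no symbol is repeated more than three times in a row; V, L and D each appear at most once; the only place a smaller symbol precedes a larger one is the allowed subtractive pair XC, the symbol right after such a pair (if any) is smaller than the pair's first symbol, and otherwise the values never increase from left to right. Value: D (500) + C (100) + C (100) + XC (90) + V (5) + I (1) + I (1) + I (1) = 798. So it is a valid standard Roman numeral.

Yes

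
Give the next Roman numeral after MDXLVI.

MDXLVI = 1546, so the next integer is 1546 + 1 = 1547

MDXLVII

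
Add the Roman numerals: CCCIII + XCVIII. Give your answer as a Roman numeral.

CCCIII = 303
XCVIII = 98
303 + 98 = 401

CDI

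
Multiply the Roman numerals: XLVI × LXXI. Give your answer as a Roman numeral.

XLVI = 46
LXXI = 71
46 × 71 = 3266

MMMCCLXVI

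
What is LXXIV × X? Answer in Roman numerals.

LXXIV = 74
X = 10
74 × 10 = 740

DCCXL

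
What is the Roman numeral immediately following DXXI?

DXXI = 521, so the next integer is 521 + 1 = 522

DXXII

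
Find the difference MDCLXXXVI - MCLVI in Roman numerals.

MDCLXXXVI = 1686
MCLVI = 1156
1686 - 1156 = 530

DXXX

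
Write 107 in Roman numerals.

Convert 107 to Roman numerals:
  107 contains 1×100 (C)
  7 contains 1×5 (V)
  2 contains 2×1 (II)

CVII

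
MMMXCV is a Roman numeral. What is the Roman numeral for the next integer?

MMMXCV = 3095, so the next integer is 3095 + 1 = 3096

MMMXCVI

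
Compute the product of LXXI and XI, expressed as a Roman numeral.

LXXI = 71
XI = 11
71 × 11 = 781

DCCLXXXI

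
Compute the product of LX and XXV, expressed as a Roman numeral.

LX = 60
XXV = 25
60 × 25 = 1500

MD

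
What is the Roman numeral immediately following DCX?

DCX = 610, so the next integer is 610 + 1 = 611

DCXI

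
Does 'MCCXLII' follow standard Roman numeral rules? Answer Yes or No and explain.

'MCCXLII': Check the rules: uses only the symbols I, V, X, L, C, D, M; no symbol is repeated more than three times in a row; V, L and D each appear at most once; the only place a smaller symbol precedes a larger one is the allowed subtractive pair XL, the symbol right after such a pair (if any) is smaller than the pair's first symbol, and otherwise the values never increase from left to right. Value: M (1000) + C (100) + C (100) + XL (40) + I (1) + I (1) = 1242. So it is a valid standard Roman numeral.

Yes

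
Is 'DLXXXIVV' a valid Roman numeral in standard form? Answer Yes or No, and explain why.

'DLXXXIVV': V should not appear more than once

No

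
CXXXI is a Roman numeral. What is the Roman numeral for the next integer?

CXXXI = 131, so the next integer is 131 + 1 = 132

CXXXII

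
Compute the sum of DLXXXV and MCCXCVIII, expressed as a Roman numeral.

DLXXXV = 585
MCCXCVIII = 1298
585 + 1298 = 1883

MDCCCLXXXIII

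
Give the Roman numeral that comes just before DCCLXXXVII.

DCCLXXXVII = 787; previous is 786

DCCLXXXVI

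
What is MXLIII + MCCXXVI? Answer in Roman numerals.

MXLIII = 1043
MCCXXVI = 1226
1043 + 1226 = 2269

MMCCLXIX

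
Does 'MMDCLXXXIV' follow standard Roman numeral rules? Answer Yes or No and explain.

'MMDCLXXXIV': Check the rules: uses only the symbols I, V, X, L, C, D, M; no symbol is repeated more than three times in a row; V, L and D each appear at most once; the only place a smaller symbol precedes a larger one is the allowed subtractive pair IV, the symbol right after such a pair (if any) is smaller than the pair's first symbol, and otherwise the values never increase from left to right. Value: M (1000) + M (1000) + D (500) + C (100) + L (50) + X (10) + X (10) + X (10) + IV (4) = 2684. So it is a valid standard Roman numeral.

Yes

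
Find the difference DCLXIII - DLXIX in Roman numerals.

DCLXIII = 663
DLXIX = 569
663 - 569 = 94

XCIV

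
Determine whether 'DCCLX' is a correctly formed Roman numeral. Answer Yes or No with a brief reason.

'DCCLX': Check the rules: uses only the symbols I, V, X, L, C, D, M; no symbol is repeated more than three times in a row; V, L and D each appear at most once; no smaller symbol precedes a larger one (values never increase from left to right). Value: D (500) + C (100) + C (100) + L (50) + X (10) = 760. So it is a valid standard Roman numeral.

Yes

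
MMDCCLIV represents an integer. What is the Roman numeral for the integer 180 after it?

MMDCCLIV = 2754
2754 + 180 = 2934

MMCMXXXIV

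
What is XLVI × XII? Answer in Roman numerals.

XLVI = 46
XII = 12
46 × 12 = 552

DLII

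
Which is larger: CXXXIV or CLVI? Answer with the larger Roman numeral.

CXXXIV = 134
CLVI = 156
156 is larger

CLVI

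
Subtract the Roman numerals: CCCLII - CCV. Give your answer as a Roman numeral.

CCCLII = 352
CCV = 205
352 - 205 = 147

CXLVII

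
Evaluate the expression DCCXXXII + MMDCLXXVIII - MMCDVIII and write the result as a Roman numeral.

DCCXXXII = 732, MMDCLXXVIII = 2678, MMCDVIII = 2408
732 + 2678 = 3410
3410 - 2408 = 1002

MII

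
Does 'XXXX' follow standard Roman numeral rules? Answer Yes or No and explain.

'XXXX': More than 3 consecutive X's

No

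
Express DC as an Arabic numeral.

DC: D=500, C=100
500 + 100 = 600

600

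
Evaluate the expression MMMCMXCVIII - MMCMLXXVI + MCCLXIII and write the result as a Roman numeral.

MMMCMXCVIII = 3998, MMCMLXXVI = 2976, MCCLXIII = 1263
3998 - 2976 = 1022
1022 + 1263 = 2285

MMCCLXXXV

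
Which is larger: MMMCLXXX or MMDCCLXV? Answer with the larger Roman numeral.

MMMCLXXX = 3180
MMDCCLXV = 2765
3180 is larger

MMMCLXXX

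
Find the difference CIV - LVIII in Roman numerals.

CIV = 104
LVIII = 58
104 - 58 = 46

XLVI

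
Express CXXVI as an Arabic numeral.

CXXVI: C=100, X=10, X=10, V=5, I=1
100 + 10 + 10 + 5 + 1 = 126

126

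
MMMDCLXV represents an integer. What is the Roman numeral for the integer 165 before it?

MMMDCLXV = 3665
3665 - 165 = 3500

MMMD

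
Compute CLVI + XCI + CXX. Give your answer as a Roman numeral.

CLVI = 156, XCI = 91, CXX = 120
156 + 91 = 247
247 + 120 = 367

CCCLXVII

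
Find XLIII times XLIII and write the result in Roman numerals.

XLIII = 43
XLIII = 43
43 × 43 = 1849

MDCCCXLIX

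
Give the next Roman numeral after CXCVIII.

CXCVIII = 198; next is 199

CXCIX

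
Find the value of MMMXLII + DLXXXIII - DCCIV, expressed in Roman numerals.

MMMXLII = 3042, DLXXXIII = 583, DCCIV = 704
3042 + 583 = 3625
3625 - 704 = 2921

MMCMXXI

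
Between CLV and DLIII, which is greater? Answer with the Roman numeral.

CLV = 155
DLIII = 553
553 is larger

DLIII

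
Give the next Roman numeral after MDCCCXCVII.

MDCCCXCVII = 1897, so the next integer is 1897 + 1 = 1898

MDCCCXCVIII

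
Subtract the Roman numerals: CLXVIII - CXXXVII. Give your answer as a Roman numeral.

CLXVIII = 168
CXXXVII = 137
168 - 137 = 31

XXXI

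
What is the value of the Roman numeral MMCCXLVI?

MMCCXLVI: M=1000, M=1000, C=100, C=100, XL=40, V=5, I=1
1000 + 1000 + 100 + 100 + 40 + 5 + 1 = 2246

2246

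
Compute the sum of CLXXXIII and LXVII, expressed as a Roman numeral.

CLXXXIII = 183
LXVII = 67
183 + 67 = 250

CCL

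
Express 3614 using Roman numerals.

Convert 3614 to Roman numerals:
  3614 contains 3×1000 (MMM)
  614 contains 1×500 (D)
  114 contains 1×100 (C)
  14 contains 1×10 (X)
  4 contains 1×4 (IV)

MMMDCXIV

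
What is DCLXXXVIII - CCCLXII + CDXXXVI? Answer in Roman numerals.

DCLXXXVIII = 688, CCCLXII = 362, CDXXXVI = 436
688 - 362 = 326
326 + 436 = 762

DCCLXII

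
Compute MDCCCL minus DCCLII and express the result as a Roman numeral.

MDCCCL = 1850
DCCLII = 752
1850 - 752 = 1098

MXCVIII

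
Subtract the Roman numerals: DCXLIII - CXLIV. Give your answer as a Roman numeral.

DCXLIII = 643
CXLIV = 144
643 - 144 = 499

CDXCIX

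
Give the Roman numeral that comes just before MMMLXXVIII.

MMMLXXVIII = 3078; previous is 3077

MMMLXXVII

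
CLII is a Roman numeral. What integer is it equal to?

CLII: C=100, L=50, I=1, I=1
100 + 50 + 1 + 1 = 152

152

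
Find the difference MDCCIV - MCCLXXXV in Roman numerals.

MDCCIV = 1704
MCCLXXXV = 1285
1704 - 1285 = 419

CDXIX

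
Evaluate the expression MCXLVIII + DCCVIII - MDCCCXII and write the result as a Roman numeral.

MCXLVIII = 1148, DCCVIII = 708, MDCCCXII = 1812
1148 + 708 = 1856
1856 - 1812 = 44

XLIV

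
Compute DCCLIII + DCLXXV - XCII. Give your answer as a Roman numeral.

DCCLIII = 753, DCLXXV = 675, XCII = 92
753 + 675 = 1428
1428 - 92 = 1336

MCCCXXXVI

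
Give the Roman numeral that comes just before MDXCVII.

MDXCVII = 1597, so the previous integer is 1597 - 1 = 1596

MDXCVI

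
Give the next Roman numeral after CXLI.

CXLI = 141; next is 142

CXLII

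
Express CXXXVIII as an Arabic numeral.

CXXXVIII: C=100, X=10, X=10, X=10, V=5, I=1, I=1, I=1
100 + 10 + 10 + 10 + 5 + 1 + 1 + 1 = 138

138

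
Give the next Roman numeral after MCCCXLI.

MCCCXLI = 1341; next is 1342

MCCCXLII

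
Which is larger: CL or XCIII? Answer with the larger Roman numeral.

CL = 150
XCIII = 93
150 is larger

CL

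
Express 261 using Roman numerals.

Convert 261 to Roman numerals:
  261 contains 2×100 (CC)
  61 contains 1×50 (L)
  11 contains 1×10 (X)
  1 contains 1×1 (I)

CCLXI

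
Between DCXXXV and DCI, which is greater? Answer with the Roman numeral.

DCXXXV = 635
DCI = 601
635 is larger

DCXXXV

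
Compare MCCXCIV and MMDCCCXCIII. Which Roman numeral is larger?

MCCXCIV = 1294
MMDCCCXCIII = 2893
2893 is larger

MMDCCCXCIII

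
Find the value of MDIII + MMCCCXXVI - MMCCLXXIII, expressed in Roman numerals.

MDIII = 1503, MMCCCXXVI = 2326, MMCCLXXIII = 2273
1503 + 2326 = 3829
3829 - 2273 = 1556

MDLVI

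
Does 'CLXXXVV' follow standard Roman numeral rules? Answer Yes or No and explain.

'CLXXXVV': V should not appear more than once

No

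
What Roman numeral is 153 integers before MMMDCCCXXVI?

MMMDCCCXXVI = 3826
3826 - 153 = 3673

MMMDCLXXIII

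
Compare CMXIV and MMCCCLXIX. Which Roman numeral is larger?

CMXIV = 914
MMCCCLXIX = 2369
2369 is larger

MMCCCLXIX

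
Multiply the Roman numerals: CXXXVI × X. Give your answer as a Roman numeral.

CXXXVI = 136
X = 10
136 × 10 = 1360

MCCCLX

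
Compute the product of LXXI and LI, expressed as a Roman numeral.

LXXI = 71
LI = 51
71 × 51 = 3621

MMMDCXXI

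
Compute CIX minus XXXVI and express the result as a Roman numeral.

CIX = 109
XXXVI = 36
109 - 36 = 73

LXXIII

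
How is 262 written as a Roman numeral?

Convert 262 to Roman numerals:
  262 contains 2×100 (CC)
  62 contains 1×50 (L)
  12 contains 1×10 (X)
  2 contains 2×1 (II)

CCLXII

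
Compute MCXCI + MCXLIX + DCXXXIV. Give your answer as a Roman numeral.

MCXCI = 1191, MCXLIX = 1149, DCXXXIV = 634
1191 + 1149 = 2340
2340 + 634 = 2974

MMCMLXXIV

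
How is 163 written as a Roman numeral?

Convert 163 to Roman numerals:
  163 contains 1×100 (C)
  63 contains 1×50 (L)
  13 contains 1×10 (X)
  3 contains 3×1 (III)

CLXIII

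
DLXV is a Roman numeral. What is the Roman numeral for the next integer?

DLXV = 565, so the next integer is 565 + 1 = 566

DLXVI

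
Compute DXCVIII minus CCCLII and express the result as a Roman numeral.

DXCVIII = 598
CCCLII = 352
598 - 352 = 246

CCXLVI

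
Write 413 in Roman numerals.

Convert 413 to Roman numerals:
  413 contains 1×400 (CD)
  13 contains 1×10 (X)
  3 contains 3×1 (III)

CDXIII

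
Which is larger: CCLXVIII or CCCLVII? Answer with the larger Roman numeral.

CCLXVIII = 268
CCCLVII = 357
357 is larger

CCCLVII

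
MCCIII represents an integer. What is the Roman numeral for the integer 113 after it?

MCCIII = 1203
1203 + 113 = 1316

MCCCXVI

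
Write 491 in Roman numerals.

Convert 491 to Roman numerals:
  491 contains 1×400 (CD)
  91 contains 1×90 (XC)
  1 contains 1×1 (I)

CDXCI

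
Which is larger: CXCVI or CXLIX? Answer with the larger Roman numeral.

CXCVI = 196
CXLIX = 149
196 is larger

CXCVI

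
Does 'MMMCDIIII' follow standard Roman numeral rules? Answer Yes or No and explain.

'MMMCDIIII': More than 3 consecutive I's

No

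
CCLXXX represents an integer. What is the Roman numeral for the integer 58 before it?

CCLXXX = 280
280 - 58 = 222

CCXXII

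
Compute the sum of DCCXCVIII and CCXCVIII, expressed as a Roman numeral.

DCCXCVIII = 798
CCXCVIII = 298
798 + 298 = 1096

MXCVI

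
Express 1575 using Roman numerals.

Convert 1575 to Roman numerals:
  1575 contains 1×1000 (M)
  575 contains 1×500 (D)
  75 contains 1×50 (L)
  25 contains 2×10 (XX)
  5 contains 1×5 (V)

MDLXXV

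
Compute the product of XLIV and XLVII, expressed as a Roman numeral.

XLIV = 44
XLVII = 47
44 × 47 = 2068

MMLXVIII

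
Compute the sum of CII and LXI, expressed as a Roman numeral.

CII = 102
LXI = 61
102 + 61 = 163

CLXIII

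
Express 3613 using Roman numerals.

Convert 3613 to Roman numerals:
  3613 contains 3×1000 (MMM)
  613 contains 1×500 (D)
  113 contains 1×100 (C)
  13 contains 1×10 (X)
  3 contains 3×1 (III)

MMMDCXIII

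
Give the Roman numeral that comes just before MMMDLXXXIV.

MMMDLXXXIV = 3584; previous is 3583

MMMDLXXXIII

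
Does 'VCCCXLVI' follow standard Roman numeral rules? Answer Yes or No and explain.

'VCCCXLVI': V should not appear more than once

No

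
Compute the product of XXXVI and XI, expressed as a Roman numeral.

XXXVI = 36
XI = 11
36 × 11 = 396

CCCXCVI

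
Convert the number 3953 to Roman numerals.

Convert 3953 to Roman numerals:
  3953 contains 3×1000 (MMM)
  953 contains 1×900 (CM)
  53 contains 1×50 (L)
  3 contains 3×1 (III)

MMMCMLIII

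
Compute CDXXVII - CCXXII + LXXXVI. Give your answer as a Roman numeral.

CDXXVII = 427, CCXXII = 222, LXXXVI = 86
427 - 222 = 205
205 + 86 = 291

CCXCI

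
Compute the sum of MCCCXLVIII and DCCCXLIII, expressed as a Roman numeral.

MCCCXLVIII = 1348
DCCCXLIII = 843
1348 + 843 = 2191

MMCXCI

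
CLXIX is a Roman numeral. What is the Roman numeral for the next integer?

CLXIX = 169, so the next integer is 169 + 1 = 170

CLXX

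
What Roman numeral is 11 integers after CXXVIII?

CXXVIII = 128
128 + 11 = 139

CXXXIX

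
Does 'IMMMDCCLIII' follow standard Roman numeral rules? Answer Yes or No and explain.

'IMMMDCCLIII': Invalid subtractive combination: IM

No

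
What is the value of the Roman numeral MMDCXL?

MMDCXL: M=1000, M=1000, D=500, C=100, XL=40
1000 + 1000 + 500 + 100 + 40 = 2640

2640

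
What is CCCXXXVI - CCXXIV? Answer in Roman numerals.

CCCXXXVI = 336
CCXXIV = 224
336 - 224 = 112

CXII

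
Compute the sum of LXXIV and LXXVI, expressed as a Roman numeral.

LXXIV = 74
LXXVI = 76
74 + 76 = 150

CL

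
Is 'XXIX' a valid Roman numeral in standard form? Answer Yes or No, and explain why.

'XXIX': Check the rules: uses only the symbols I, V, X, L, C, D, M; no symbol is repeated more than three times in a row; V, L and D each appear at most once; the only place a smaller symbol precedes a larger one is the allowed subtractive pair IX, the symbol right after such a pair (if any) is smaller than the pair's first symbol, and otherwise the values never increase from left to right. Value: X (10) + X (10) + IX (9) = 29. So it is a valid standard Roman numeral.

Yes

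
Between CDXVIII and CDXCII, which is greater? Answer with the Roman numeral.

CDXVIII = 418
CDXCII = 492
492 is larger

CDXCII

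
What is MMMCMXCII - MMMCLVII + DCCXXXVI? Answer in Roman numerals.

MMMCMXCII = 3992, MMMCLVII = 3157, DCCXXXVI = 736
3992 - 3157 = 835
835 + 736 = 1571

MDLXXI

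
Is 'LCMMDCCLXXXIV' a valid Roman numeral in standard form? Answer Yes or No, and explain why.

'LCMMDCCLXXXIV': L should not appear more than once

No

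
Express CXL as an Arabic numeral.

CXL: C=100, XL=40
100 + 40 = 140

140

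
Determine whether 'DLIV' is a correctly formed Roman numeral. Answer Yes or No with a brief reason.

'DLIV': Check the rules: uses only the symbols I, V, X, L, C, D, M; no symbol is repeated more than three times in a row; V, L and D each appear at most once; the only place a smaller symbol precedes a larger one is the allowed subtractive pair IV, the symbol right after such a pair (if any) is smaller than the pair's first symbol, and otherwise the values never increase from left to right. Value: D (500) + L (50) + IV (4) = 554. So it is a valid standard Roman numeral.

Yes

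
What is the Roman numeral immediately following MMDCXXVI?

MMDCXXVI = 2626, so the next integer is 2626 + 1 = 2627

MMDCXXVII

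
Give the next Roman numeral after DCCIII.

DCCIII = 703, so the next integer is 703 + 1 = 704

DCCIV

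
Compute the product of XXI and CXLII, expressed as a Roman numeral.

XXI = 21
CXLII = 142
21 × 142 = 2982

MMCMLXXXII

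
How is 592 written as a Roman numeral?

Convert 592 to Roman numerals:
  592 contains 1×500 (D)
  92 contains 1×90 (XC)
  2 contains 2×1 (II)

DXCII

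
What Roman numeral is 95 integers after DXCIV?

DXCIV = 594
594 + 95 = 689

DCLXXXIX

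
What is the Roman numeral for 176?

Convert 176 to Roman numerals:
  176 contains 1×100 (C)
  76 contains 1×50 (L)
  26 contains 2×10 (XX)
  6 contains 1×5 (V)
  1 contains 1×1 (I)

CLXXVI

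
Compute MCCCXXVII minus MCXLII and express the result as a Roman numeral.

MCCCXXVII = 1327
MCXLII = 1142
1327 - 1142 = 185

CLXXXV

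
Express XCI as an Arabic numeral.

XCI: XC=90, I=1
90 + 1 = 91

91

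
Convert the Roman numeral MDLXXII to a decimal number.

MDLXXII: M=1000, D=500, L=50, X=10, X=10, I=1, I=1
1000 + 500 + 50 + 10 + 10 + 1 + 1 = 1572

1572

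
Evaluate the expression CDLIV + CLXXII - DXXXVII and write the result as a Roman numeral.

CDLIV = 454, CLXXII = 172, DXXXVII = 537
454 + 172 = 626
626 - 537 = 89

LXXXIX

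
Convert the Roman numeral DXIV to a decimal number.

DXIV: D=500, X=10, IV=4
500 + 10 + 4 = 514

514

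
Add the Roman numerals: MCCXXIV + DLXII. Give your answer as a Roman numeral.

MCCXXIV = 1224
DLXII = 562
1224 + 562 = 1786

MDCCLXXXVI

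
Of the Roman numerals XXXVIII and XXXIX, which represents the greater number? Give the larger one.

XXXVIII = 38
XXXIX = 39
39 is larger

XXXIX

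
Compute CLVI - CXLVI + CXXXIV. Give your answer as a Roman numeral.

CLVI = 156, CXLVI = 146, CXXXIV = 134
156 - 146 = 10
10 + 134 = 144

CXLIV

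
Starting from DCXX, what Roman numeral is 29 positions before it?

DCXX = 620
620 - 29 = 591

DXCI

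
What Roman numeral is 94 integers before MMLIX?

MMLIX = 2059
2059 - 94 = 1965

MCMLXV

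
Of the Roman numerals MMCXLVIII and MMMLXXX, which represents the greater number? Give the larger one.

MMCXLVIII = 2148
MMMLXXX = 3080
3080 is larger

MMMLXXX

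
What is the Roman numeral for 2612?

Convert 2612 to Roman numerals:
  2612 contains 2×1000 (MM)
  612 contains 1×500 (D)
  112 contains 1×100 (C)
  12 contains 1×10 (X)
  2 contains 2×1 (II)

MMDCXII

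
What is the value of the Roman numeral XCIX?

XCIX: XC=90, IX=9
90 + 9 = 99

99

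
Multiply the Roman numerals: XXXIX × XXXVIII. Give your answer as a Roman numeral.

XXXIX = 39
XXXVIII = 38
39 × 38 = 1482

MCDLXXXII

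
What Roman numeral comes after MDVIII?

MDVIII = 1508; next is 1509

MDIX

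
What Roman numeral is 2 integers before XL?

XL = 40
40 - 2 = 38

XXXVIII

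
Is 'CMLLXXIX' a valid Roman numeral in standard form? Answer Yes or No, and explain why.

'CMLLXXIX': L should not appear more than once

No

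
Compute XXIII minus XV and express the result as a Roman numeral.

XXIII = 23
XV = 15
23 - 15 = 8

VIII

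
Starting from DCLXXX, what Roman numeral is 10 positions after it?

DCLXXX = 680
680 + 10 = 690

DCXC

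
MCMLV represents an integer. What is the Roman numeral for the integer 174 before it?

MCMLV = 1955
1955 - 174 = 1781

MDCCLXXXI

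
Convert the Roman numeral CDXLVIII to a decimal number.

CDXLVIII: CD=400, XL=40, V=5, I=1, I=1, I=1
400 + 40 + 5 + 1 + 1 + 1 = 448

448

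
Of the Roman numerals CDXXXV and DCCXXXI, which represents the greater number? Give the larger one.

CDXXXV = 435
DCCXXXI = 731
731 is larger

DCCXXXI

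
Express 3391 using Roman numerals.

Convert 3391 to Roman numerals:
  3391 contains 3×1000 (MMM)
  391 contains 3×100 (CCC)
  91 contains 1×90 (XC)
  1 contains 1×1 (I)

MMMCCCXCI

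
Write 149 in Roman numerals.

Convert 149 to Roman numerals:
  149 contains 1×100 (C)
  49 contains 1×40 (XL)
  9 contains 1×9 (IX)

CXLIX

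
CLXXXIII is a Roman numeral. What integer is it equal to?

CLXXXIII: C=100, L=50, X=10, X=10, X=10, I=1, I=1, I=1
100 + 50 + 10 + 10 + 10 + 1 + 1 + 1 = 183

183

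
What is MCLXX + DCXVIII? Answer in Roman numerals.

MCLXX = 1170
DCXVIII = 618
1170 + 618 = 1788

MDCCLXXXVIII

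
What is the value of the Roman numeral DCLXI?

DCLXI: D=500, C=100, L=50, X=10, I=1
500 + 100 + 50 + 10 + 1 = 661

661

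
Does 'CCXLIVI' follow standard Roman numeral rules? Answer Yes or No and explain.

'CCXLIVI': I cannot come right after the subtractive pair IV: once I is subtracted in IV, the next symbol must be smaller than I

No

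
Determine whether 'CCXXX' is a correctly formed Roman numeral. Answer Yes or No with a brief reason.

'CCXXX': Check the rules: uses only the symbols I, V, X, L, C, D, M; no symbol is repeated more than three times in a row; V, L and D each appear at most once; no smaller symbol precedes a larger one (values never increase from left to right). Value: C (100) + C (100) + X (10) + X (10) + X (10) = 230. So it is a valid standard Roman numeral.

Yes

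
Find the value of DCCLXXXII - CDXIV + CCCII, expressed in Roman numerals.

DCCLXXXII = 782, CDXIV = 414, CCCII = 302
782 - 414 = 368
368 + 302 = 670

DCLXX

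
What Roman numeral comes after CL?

CL = 150, so the next integer is 150 + 1 = 151

CLI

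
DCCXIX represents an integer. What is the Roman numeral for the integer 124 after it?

DCCXIX = 719
719 + 124 = 843

DCCCXLIII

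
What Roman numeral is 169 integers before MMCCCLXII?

MMCCCLXII = 2362
2362 - 169 = 2193

MMCXCIII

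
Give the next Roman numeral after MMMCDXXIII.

MMMCDXXIII = 3423; next is 3424

MMMCDXXIV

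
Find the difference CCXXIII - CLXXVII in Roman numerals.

CCXXIII = 223
CLXXVII = 177
223 - 177 = 46

XLVI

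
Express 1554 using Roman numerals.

Convert 1554 to Roman numerals:
  1554 contains 1×1000 (M)
  554 contains 1×500 (D)
  54 contains 1×50 (L)
  4 contains 1×4 (IV)

MDLIV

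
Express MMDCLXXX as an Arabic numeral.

MMDCLXXX: M=1000, M=1000, D=500, C=100, L=50, X=10, X=10, X=10
1000 + 1000 + 500 + 100 + 50 + 10 + 10 + 10 = 2680

2680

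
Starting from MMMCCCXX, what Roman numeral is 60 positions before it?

MMMCCCXX = 3320
3320 - 60 = 3260

MMMCCLX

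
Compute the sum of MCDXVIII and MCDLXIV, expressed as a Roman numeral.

MCDXVIII = 1418
MCDLXIV = 1464
1418 + 1464 = 2882

MMDCCCLXXXII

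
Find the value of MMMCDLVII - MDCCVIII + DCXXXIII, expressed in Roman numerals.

MMMCDLVII = 3457, MDCCVIII = 1708, DCXXXIII = 633
3457 - 1708 = 1749
1749 + 633 = 2382

MMCCCLXXXII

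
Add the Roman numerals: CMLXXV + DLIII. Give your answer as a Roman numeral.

CMLXXV = 975
DLIII = 553
975 + 553 = 1528

MDXXVIII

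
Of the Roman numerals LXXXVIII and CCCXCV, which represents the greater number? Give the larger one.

LXXXVIII = 88
CCCXCV = 395
395 is larger

CCCXCV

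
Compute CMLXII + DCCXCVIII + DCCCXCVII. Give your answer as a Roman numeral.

CMLXII = 962, DCCXCVIII = 798, DCCCXCVII = 897
962 + 798 = 1760
1760 + 897 = 2657

MMDCLVII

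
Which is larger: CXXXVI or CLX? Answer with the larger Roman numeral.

CXXXVI = 136
CLX = 160
160 is larger

CLX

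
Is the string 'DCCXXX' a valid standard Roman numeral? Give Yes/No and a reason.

'DCCXXX': Check the rules: uses only the symbols I, V, X, L, C, D, M; no symbol is repeated more than three times in a row; V, L and D each appear at most once; no smaller symbol precedes a larger one (values never increase from left to right). Value: D (500) + C (100) + C (100) + X (10) + X (10) + X (10) = 730. So it is a valid standard Roman numeral.

Yes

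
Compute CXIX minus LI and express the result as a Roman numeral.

CXIX = 119
LI = 51
119 - 51 = 68

LXVIII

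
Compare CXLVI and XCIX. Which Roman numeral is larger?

CXLVI = 146
XCIX = 99
146 is larger

CXLVI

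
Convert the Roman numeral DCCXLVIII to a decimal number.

DCCXLVIII: D=500, C=100, C=100, XL=40, V=5, I=1, I=1, I=1
500 + 100 + 100 + 40 + 5 + 1 + 1 + 1 = 748

748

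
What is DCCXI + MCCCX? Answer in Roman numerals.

DCCXI = 711
MCCCX = 1310
711 + 1310 = 2021

MMXXI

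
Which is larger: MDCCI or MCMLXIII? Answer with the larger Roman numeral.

MDCCI = 1701
MCMLXIII = 1963
1963 is larger

MCMLXIII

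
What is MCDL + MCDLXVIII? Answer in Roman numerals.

MCDL = 1450
MCDLXVIII = 1468
1450 + 1468 = 2918

MMCMXVIII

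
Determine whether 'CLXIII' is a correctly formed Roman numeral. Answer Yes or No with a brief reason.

'CLXIII': Check the rules: uses only the symbols I, V, X, L, C, D, M; no symbol is repeated more than three times in a row; V, L and D each appear at most once; no smaller symbol precedes a larger one (values never increase from left to right). Value: C (100) + L (50) + X (10) + I (1) + I (1) + I (1) = 163. So it is a valid standard Roman numeral.

Yes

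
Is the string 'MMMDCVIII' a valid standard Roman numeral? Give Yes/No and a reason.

'MMMDCVIII': Check the rules: uses only the symbols I, V, X, L, C, D, M; no symbol is repeated more than three times in a row; V, L and D each appear at most once; no smaller symbol precedes a larger one (values never increase from left to right). Value: M (1000) + M (1000) + M (1000) + D (500) + C (100) + V (5) + I (1) + I (1) + I (1) = 3608. So it is a valid standard Roman numeral.

Yes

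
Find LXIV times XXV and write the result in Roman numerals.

LXIV = 64
XXV = 25
64 × 25 = 1600

MDC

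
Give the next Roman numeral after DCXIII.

DCXIII = 613; next is 614

DCXIV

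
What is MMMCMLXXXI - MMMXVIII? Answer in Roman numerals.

MMMCMLXXXI = 3981
MMMXVIII = 3018
3981 - 3018 = 963

CMLXIII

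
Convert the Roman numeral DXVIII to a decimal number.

DXVIII: D=500, X=10, V=5, I=1, I=1, I=1
500 + 10 + 5 + 1 + 1 + 1 = 518

518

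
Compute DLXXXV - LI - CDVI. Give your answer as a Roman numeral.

DLXXXV = 585, LI = 51, CDVI = 406
585 - 51 = 534
534 - 406 = 128

CXXVIII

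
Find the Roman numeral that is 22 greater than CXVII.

CXVII = 117
117 + 22 = 139

CXXXIX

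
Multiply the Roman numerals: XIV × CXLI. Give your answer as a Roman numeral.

XIV = 14
CXLI = 141
14 × 141 = 1974

MCMLXXIV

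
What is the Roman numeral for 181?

Convert 181 to Roman numerals:
  181 contains 1×100 (C)
  81 contains 1×50 (L)
  31 contains 3×10 (XXX)
  1 contains 1×1 (I)

CLXXXI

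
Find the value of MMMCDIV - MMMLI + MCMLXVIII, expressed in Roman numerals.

MMMCDIV = 3404, MMMLI = 3051, MCMLXVIII = 1968
3404 - 3051 = 353
353 + 1968 = 2321

MMCCCXXI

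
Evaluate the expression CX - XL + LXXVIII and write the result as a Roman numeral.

CX = 110, XL = 40, LXXVIII = 78
110 - 40 = 70
70 + 78 = 148

CXLVIII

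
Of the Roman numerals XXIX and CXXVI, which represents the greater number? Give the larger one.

XXIX = 29
CXXVI = 126
126 is larger

CXXVI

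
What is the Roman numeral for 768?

Convert 768 to Roman numerals:
  768 contains 1×500 (D)
  268 contains 2×100 (CC)
  68 contains 1×50 (L)
  18 contains 1×10 (X)
  8 contains 1×5 (V)
  3 contains 3×1 (III)

DCCLXVIII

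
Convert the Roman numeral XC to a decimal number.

XC: XC=90

90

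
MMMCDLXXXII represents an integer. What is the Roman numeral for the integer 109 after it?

MMMCDLXXXII = 3482
3482 + 109 = 3591

MMMDXCI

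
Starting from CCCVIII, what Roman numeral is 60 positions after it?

CCCVIII = 308
308 + 60 = 368

CCCLXVIII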